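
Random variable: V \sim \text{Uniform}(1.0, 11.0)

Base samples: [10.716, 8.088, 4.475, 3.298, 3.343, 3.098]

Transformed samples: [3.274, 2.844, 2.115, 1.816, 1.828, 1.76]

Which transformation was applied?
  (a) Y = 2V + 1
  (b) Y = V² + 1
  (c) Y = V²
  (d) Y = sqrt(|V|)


Checking option (d) Y = sqrt(|V|):
  V = 10.716 -> Y = 3.274 ✓
  V = 8.088 -> Y = 2.844 ✓
  V = 4.475 -> Y = 2.115 ✓
All samples match this transformation.

(d) sqrt(|V|)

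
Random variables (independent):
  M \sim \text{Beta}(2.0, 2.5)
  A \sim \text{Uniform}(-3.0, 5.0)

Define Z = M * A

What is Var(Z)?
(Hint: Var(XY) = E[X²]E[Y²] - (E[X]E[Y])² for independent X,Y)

Var(XY) = E[X²]E[Y²] - (E[X]E[Y])²
E[M] = 0.44444444, Var(M) = 0.044893378
E[A] = 1, Var(A) = 5.3333333
E[M²] = 0.044893378 + 0.44444444² = 0.24242424
E[A²] = 5.3333333 + 1² = 6.3333333
Var(Z) = 0.24242424*6.3333333 - (0.44444444*1)²
= 1.5353535 - 0.19753086 = 1.3378227

1.3378227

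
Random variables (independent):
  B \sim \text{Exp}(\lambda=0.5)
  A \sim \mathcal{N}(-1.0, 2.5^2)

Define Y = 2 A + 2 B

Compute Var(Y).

For independent RVs: Var(aX + bY) = a²Var(X) + b²Var(Y)
Var(B) = 4
Var(A) = 6.25
Var(Y) = 2²*4 + 2²*6.25
= 4*4 + 4*6.25 = 41

41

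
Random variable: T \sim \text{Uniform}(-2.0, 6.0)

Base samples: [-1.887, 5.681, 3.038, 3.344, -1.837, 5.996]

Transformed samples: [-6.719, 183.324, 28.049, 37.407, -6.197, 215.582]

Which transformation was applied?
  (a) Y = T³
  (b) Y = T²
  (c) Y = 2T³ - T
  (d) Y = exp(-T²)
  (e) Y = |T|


Checking option (a) Y = T³:
  T = -1.887 -> Y = -6.719 ✓
  T = 5.681 -> Y = 183.324 ✓
  T = 3.038 -> Y = 28.049 ✓
All samples match this transformation.

(a) T³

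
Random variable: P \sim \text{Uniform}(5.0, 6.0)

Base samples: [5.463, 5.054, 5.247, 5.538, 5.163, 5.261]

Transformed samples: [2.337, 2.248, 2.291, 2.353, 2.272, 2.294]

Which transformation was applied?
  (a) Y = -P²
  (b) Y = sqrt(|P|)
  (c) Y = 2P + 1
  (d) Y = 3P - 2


Checking option (b) Y = sqrt(|P|):
  P = 5.463 -> Y = 2.337 ✓
  P = 5.054 -> Y = 2.248 ✓
  P = 5.247 -> Y = 2.291 ✓
All samples match this transformation.

(b) sqrt(|P|)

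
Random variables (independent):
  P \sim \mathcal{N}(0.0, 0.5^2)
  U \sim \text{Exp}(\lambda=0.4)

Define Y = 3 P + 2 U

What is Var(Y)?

For independent RVs: Var(aX + bY) = a²Var(X) + b²Var(Y)
Var(P) = 0.25
Var(U) = 6.25
Var(Y) = 3²*0.25 + 2²*6.25
= 9*0.25 + 4*6.25 = 27.25

27.25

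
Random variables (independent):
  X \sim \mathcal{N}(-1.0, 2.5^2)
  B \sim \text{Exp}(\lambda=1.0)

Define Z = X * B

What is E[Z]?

For independent RVs: E[XY] = E[X]*E[Y]
E[X] = -1
E[B] = 1
E[Z] = -1 * 1 = -1

-1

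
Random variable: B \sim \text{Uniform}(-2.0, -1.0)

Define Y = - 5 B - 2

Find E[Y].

For Y = -5B - 2:
E[Y] = -5 * E[B] - 2
E[B] = (-2 - 1)/2 = -1.5
E[Y] = -5 * (-1.5) - 2 = 5.5

5.5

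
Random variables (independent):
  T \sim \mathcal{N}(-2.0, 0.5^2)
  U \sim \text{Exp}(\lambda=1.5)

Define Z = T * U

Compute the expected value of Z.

For independent RVs: E[XY] = E[X]*E[Y]
E[T] = -2
E[U] = 0.66666667
E[Z] = -2 * 0.66666667 = -1.3333333

-1.3333333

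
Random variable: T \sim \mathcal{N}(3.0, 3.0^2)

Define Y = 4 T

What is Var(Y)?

For Y = aT + b: Var(Y) = a² * Var(T)
Var(T) = 3.0^2 = 9
Var(Y) = 4² * 9 = 16 * 9 = 144

144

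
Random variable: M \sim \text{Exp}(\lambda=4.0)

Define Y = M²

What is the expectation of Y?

E[M²] = Var(M) + (E[M])² = 0.0625 + 0.0625 = 0.125

0.125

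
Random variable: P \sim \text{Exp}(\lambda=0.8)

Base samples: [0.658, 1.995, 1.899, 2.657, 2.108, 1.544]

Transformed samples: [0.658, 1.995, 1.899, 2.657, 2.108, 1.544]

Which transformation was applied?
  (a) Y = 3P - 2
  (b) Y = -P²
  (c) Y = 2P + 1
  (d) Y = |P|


Checking option (d) Y = |P|:
  P = 0.658 -> Y = 0.658 ✓
  P = 1.995 -> Y = 1.995 ✓
  P = 1.899 -> Y = 1.899 ✓
All samples match this transformation.

(d) |P|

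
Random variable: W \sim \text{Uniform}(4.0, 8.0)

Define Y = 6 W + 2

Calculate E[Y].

For Y = 6W + 2:
E[Y] = 6 * E[W] + 2
E[W] = (4 + 8)/2 = 6
E[Y] = 6 * 6 + 2 = 38

38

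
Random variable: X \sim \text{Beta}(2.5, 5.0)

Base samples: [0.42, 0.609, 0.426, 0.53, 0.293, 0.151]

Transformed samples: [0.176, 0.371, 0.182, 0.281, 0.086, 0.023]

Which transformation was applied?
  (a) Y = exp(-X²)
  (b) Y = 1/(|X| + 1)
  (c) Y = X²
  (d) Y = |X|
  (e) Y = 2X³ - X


Checking option (c) Y = X²:
  X = 0.42 -> Y = 0.176 ✓
  X = 0.609 -> Y = 0.371 ✓
  X = 0.426 -> Y = 0.182 ✓
All samples match this transformation.

(c) X²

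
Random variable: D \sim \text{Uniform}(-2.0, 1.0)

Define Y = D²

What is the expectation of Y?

Using E[X²] = Var(X) + (E[X])²:
E[D] = -0.5
Var(D) = (1 + 2)^2/12 = 0.75
E[D²] = 0.75 + (-0.5)² = 0.75 + 0.25 = 1

1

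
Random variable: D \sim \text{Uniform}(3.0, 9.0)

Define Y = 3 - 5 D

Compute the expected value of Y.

For Y = -5D + 3:
E[Y] = -5 * E[D] + 3
E[D] = (3 + 9)/2 = 6
E[Y] = -5 * 6 + 3 = -27

-27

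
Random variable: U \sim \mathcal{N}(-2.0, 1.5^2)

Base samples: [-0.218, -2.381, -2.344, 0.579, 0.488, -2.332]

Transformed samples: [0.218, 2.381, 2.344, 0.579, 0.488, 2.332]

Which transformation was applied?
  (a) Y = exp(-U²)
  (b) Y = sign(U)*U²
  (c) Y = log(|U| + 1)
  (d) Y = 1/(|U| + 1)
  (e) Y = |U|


Checking option (e) Y = |U|:
  U = -0.218 -> Y = 0.218 ✓
  U = -2.381 -> Y = 2.381 ✓
  U = -2.344 -> Y = 2.344 ✓
All samples match this transformation.

(e) |U|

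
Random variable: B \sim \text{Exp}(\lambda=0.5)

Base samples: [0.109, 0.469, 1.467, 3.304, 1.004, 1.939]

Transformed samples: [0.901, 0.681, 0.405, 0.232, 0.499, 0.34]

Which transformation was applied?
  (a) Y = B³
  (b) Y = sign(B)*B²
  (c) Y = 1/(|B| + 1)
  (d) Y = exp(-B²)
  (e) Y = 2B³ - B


Checking option (c) Y = 1/(|B| + 1):
  B = 0.109 -> Y = 0.901 ✓
  B = 0.469 -> Y = 0.681 ✓
  B = 1.467 -> Y = 0.405 ✓
All samples match this transformation.

(c) 1/(|B| + 1)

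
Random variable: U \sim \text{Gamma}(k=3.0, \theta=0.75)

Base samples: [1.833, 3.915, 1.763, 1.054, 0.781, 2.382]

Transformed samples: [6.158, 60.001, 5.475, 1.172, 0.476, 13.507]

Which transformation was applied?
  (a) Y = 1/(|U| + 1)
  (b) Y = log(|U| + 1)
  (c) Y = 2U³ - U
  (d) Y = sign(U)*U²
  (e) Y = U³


Checking option (e) Y = U³:
  U = 1.833 -> Y = 6.158 ✓
  U = 3.915 -> Y = 60.001 ✓
  U = 1.763 -> Y = 5.475 ✓
All samples match this transformation.

(e) U³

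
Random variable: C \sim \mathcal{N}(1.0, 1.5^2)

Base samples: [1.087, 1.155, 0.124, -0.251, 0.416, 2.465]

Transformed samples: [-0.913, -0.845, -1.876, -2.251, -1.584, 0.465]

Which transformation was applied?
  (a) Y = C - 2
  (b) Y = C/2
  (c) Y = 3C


Checking option (a) Y = C - 2:
  C = 1.087 -> Y = -0.913 ✓
  C = 1.155 -> Y = -0.845 ✓
  C = 0.124 -> Y = -1.876 ✓
All samples match this transformation.

(a) C - 2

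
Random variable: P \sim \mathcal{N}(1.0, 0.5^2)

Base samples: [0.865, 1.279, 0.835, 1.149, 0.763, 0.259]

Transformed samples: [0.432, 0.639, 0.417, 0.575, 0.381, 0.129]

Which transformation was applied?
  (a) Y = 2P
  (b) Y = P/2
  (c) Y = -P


Checking option (b) Y = P/2:
  P = 0.865 -> Y = 0.432 ✓
  P = 1.279 -> Y = 0.639 ✓
  P = 0.835 -> Y = 0.417 ✓
All samples match this transformation.

(b) P/2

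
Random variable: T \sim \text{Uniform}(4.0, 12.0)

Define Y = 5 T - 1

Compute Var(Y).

For Y = aT + b: Var(Y) = a² * Var(T)
Var(T) = (12 - 4)^2/12 = 5.3333333
Var(Y) = 5² * 5.3333333 = 25 * 5.3333333 = 133.33333

133.33333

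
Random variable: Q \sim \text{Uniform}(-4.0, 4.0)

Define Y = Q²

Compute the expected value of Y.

E[Q²] = Var(Q) + (E[Q])² = 5.3333333 + 0 = 5.3333333

5.3333333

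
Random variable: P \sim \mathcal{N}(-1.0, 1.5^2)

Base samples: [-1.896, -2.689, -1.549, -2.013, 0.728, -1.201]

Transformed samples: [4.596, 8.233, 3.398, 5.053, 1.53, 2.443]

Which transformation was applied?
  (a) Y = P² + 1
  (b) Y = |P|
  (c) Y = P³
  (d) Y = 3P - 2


Checking option (a) Y = P² + 1:
  P = -1.896 -> Y = 4.596 ✓
  P = -2.689 -> Y = 8.233 ✓
  P = -1.549 -> Y = 3.398 ✓
All samples match this transformation.

(a) P² + 1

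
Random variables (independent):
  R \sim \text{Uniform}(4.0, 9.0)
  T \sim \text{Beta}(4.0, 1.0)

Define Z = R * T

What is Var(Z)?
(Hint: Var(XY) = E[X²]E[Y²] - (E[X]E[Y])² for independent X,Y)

Var(XY) = E[X²]E[Y²] - (E[X]E[Y])²
E[R] = 6.5, Var(R) = 2.0833333
E[T] = 0.8, Var(T) = 0.026666667
E[R²] = 2.0833333 + 6.5² = 44.333333
E[T²] = 0.026666667 + 0.8² = 0.66666667
Var(Z) = 44.333333*0.66666667 - (6.5*0.8)²
= 29.555556 - 27.04 = 2.5155556

2.5155556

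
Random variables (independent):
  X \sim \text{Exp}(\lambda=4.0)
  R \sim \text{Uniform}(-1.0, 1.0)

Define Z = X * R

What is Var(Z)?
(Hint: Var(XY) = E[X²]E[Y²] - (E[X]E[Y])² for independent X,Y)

Var(XY) = E[X²]E[Y²] - (E[X]E[Y])²
E[X] = 0.25, Var(X) = 0.0625
E[R] = 0, Var(R) = 0.33333333
E[X²] = 0.0625 + 0.25² = 0.125
E[R²] = 0.33333333 + 0² = 0.33333333
Var(Z) = 0.125*0.33333333 - (0.25*0)²
= 0.041666667 - 0 = 0.041666667

0.041666667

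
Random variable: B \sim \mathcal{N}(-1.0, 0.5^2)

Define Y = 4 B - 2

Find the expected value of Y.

For Y = 4B - 2:
E[Y] = 4 * E[B] - 2
E[B] = -1.0 = -1
E[Y] = 4 * (-1) - 2 = -6

-6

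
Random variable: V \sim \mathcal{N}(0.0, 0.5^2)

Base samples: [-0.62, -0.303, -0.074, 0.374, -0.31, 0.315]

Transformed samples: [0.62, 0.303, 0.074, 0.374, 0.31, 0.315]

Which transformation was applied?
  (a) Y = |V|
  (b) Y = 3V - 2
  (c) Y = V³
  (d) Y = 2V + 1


Checking option (a) Y = |V|:
  V = -0.62 -> Y = 0.62 ✓
  V = -0.303 -> Y = 0.303 ✓
  V = -0.074 -> Y = 0.074 ✓
All samples match this transformation.

(a) |V|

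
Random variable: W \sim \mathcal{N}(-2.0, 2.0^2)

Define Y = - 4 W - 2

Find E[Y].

For Y = -4W - 2:
E[Y] = -4 * E[W] - 2
E[W] = -2.0 = -2
E[Y] = -4 * (-2) - 2 = 6

6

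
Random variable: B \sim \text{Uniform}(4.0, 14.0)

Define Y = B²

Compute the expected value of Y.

E[B²] = Var(B) + (E[B])² = 8.3333333 + 81 = 89.333333

89.333333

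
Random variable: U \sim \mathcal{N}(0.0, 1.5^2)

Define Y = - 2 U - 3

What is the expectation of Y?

For Y = -2U - 3:
E[Y] = -2 * E[U] - 3
E[U] = 0.0 = 0
E[Y] = -2 * 0 - 3 = -3

-3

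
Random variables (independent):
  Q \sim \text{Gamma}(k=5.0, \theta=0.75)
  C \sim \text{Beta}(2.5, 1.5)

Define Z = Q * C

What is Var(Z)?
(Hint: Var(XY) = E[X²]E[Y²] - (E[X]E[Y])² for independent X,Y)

Var(XY) = E[X²]E[Y²] - (E[X]E[Y])²
E[Q] = 3.75, Var(Q) = 2.8125
E[C] = 0.625, Var(C) = 0.046875
E[Q²] = 2.8125 + 3.75² = 16.875
E[C²] = 0.046875 + 0.625² = 0.4375
Var(Z) = 16.875*0.4375 - (3.75*0.625)²
= 7.3828125 - 5.4931641 = 1.8896484

1.8896484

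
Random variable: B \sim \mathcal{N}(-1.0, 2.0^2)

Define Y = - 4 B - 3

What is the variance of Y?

For Y = aB + b: Var(Y) = a² * Var(B)
Var(B) = 2.0^2 = 4
Var(Y) = (-4)² * 4 = 16 * 4 = 64

64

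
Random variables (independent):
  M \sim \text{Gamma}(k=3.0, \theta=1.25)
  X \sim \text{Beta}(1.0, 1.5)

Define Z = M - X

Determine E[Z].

E[Z] = 1*E[M] - 1*E[X]
E[M] = 3.75
E[X] = 0.4
E[Z] = 1*3.75 - 1*0.4 = 3.35

3.35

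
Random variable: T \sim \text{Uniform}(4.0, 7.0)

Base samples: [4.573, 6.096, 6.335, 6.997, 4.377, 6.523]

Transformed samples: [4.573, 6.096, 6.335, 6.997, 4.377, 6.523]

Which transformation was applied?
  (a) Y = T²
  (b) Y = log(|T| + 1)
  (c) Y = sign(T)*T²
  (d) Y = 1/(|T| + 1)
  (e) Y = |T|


Checking option (e) Y = |T|:
  T = 4.573 -> Y = 4.573 ✓
  T = 6.096 -> Y = 6.096 ✓
  T = 6.335 -> Y = 6.335 ✓
All samples match this transformation.

(e) |T|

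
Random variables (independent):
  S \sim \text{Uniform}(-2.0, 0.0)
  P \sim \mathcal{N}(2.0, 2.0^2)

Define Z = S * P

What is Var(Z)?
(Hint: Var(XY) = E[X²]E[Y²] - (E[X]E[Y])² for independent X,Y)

Var(XY) = E[X²]E[Y²] - (E[X]E[Y])²
E[S] = -1, Var(S) = 0.33333333
E[P] = 2, Var(P) = 4
E[S²] = 0.33333333 + (-1)² = 1.3333333
E[P²] = 4 + 2² = 8
Var(Z) = 1.3333333*8 - (-1*2)²
= 10.666667 - 4 = 6.6666667

6.6666667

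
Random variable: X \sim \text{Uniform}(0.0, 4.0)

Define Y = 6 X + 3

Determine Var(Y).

For Y = aX + b: Var(Y) = a² * Var(X)
Var(X) = (4 - 0)^2/12 = 1.3333333
Var(Y) = 6² * 1.3333333 = 36 * 1.3333333 = 48

48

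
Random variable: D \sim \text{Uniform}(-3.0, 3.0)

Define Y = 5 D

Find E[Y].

For Y = 5D:
E[Y] = 5 * E[D]
E[D] = (-3 + 3)/2 = 0
E[Y] = 5 * 0 = 0

0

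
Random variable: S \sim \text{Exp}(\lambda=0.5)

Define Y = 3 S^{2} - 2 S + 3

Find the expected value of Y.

E[Y] = 3*E[S²] - 2*E[S] + 3
E[S] = 2
E[S²] = Var(S) + (E[S])² = 4 + 4 = 8
E[Y] = 3*8 - 2*2 + 3 = 23

23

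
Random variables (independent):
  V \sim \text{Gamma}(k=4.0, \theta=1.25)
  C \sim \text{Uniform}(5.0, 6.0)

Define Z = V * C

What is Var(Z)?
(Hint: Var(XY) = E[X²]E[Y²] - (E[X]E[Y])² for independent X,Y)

Var(XY) = E[X²]E[Y²] - (E[X]E[Y])²
E[V] = 5, Var(V) = 6.25
E[C] = 5.5, Var(C) = 0.083333333
E[V²] = 6.25 + 5² = 31.25
E[C²] = 0.083333333 + 5.5² = 30.333333
Var(Z) = 31.25*30.333333 - (5*5.5)²
= 947.91667 - 756.25 = 191.66667

191.66667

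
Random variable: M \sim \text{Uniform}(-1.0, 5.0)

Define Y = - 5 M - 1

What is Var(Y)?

For Y = aM + b: Var(Y) = a² * Var(M)
Var(M) = (5 + 1)^2/12 = 3
Var(Y) = (-5)² * 3 = 25 * 3 = 75

75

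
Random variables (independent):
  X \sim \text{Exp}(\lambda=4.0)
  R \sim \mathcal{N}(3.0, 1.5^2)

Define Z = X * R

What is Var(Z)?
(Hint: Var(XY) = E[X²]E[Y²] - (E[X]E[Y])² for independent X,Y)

Var(XY) = E[X²]E[Y²] - (E[X]E[Y])²
E[X] = 0.25, Var(X) = 0.0625
E[R] = 3, Var(R) = 2.25
E[X²] = 0.0625 + 0.25² = 0.125
E[R²] = 2.25 + 3² = 11.25
Var(Z) = 0.125*11.25 - (0.25*3)²
= 1.40625 - 0.5625 = 0.84375

0.84375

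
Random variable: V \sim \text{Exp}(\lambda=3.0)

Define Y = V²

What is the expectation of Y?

Using E[X²] = Var(X) + (E[X])²:
E[V] = 0.33333333
Var(V) = 1/3.0^2 = 0.11111111
E[V²] = 0.11111111 + 0.33333333² = 0.11111111 + 0.11111111 = 0.22222222

0.22222222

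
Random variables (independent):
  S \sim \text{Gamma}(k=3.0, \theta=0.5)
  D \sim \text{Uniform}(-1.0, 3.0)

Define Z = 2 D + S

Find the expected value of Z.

E[Z] = 1*E[S] + 2*E[D]
E[S] = 1.5
E[D] = 1
E[Z] = 1*1.5 + 2*1 = 3.5

3.5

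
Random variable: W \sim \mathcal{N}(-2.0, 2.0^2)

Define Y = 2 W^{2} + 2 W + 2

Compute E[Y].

E[Y] = 2*E[W²] + 2*E[W] + 2
E[W] = -2
E[W²] = Var(W) + (E[W])² = 4 + 4 = 8
E[Y] = 2*8 + 2*(-2) + 2 = 14

14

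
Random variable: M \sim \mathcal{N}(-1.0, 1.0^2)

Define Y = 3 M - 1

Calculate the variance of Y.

For Y = aM + b: Var(Y) = a² * Var(M)
Var(M) = 1.0^2 = 1
Var(Y) = 3² * 1 = 9 * 1 = 9

9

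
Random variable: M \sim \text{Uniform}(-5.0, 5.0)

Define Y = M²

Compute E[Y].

Using E[X²] = Var(X) + (E[X])²:
E[M] = 0
Var(M) = (5 + 5)^2/12 = 8.3333333
E[M²] = 8.3333333 + 0² = 8.3333333 + 0 = 8.3333333

8.3333333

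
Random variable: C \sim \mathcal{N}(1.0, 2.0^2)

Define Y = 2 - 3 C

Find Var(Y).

For Y = aC + b: Var(Y) = a² * Var(C)
Var(C) = 2.0^2 = 4
Var(Y) = (-3)² * 4 = 9 * 4 = 36

36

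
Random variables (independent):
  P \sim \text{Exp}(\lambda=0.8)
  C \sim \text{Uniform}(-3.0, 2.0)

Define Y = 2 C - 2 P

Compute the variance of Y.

For independent RVs: Var(aX + bY) = a²Var(X) + b²Var(Y)
Var(P) = 1.5625
Var(C) = 2.0833333
Var(Y) = (-2)²*1.5625 + 2²*2.0833333
= 4*1.5625 + 4*2.0833333 = 14.583333

14.583333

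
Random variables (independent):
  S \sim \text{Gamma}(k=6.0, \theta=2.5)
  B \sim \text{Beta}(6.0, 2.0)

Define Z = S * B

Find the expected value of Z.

For independent RVs: E[XY] = E[X]*E[Y]
E[S] = 15
E[B] = 0.75
E[Z] = 15 * 0.75 = 11.25

11.25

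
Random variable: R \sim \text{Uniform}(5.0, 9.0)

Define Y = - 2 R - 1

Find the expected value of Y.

For Y = -2R - 1:
E[Y] = -2 * E[R] - 1
E[R] = (5 + 9)/2 = 7
E[Y] = -2 * 7 - 1 = -15

-15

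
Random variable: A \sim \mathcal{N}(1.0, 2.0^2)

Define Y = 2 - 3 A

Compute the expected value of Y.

For Y = -3A + 2:
E[Y] = -3 * E[A] + 2
E[A] = 1.0 = 1
E[Y] = -3 * 1 + 2 = -1

-1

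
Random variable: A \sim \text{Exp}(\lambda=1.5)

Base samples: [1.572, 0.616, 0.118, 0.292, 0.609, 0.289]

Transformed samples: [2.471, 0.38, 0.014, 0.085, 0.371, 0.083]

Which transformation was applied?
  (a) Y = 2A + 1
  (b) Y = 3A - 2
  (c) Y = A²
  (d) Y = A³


Checking option (c) Y = A²:
  A = 1.572 -> Y = 2.471 ✓
  A = 0.616 -> Y = 0.38 ✓
  A = 0.118 -> Y = 0.014 ✓
All samples match this transformation.

(c) A²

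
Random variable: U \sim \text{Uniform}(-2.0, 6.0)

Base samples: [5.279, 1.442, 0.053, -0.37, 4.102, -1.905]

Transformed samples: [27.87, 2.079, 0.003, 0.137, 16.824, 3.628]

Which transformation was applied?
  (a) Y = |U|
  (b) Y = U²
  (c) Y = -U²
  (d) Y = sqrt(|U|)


Checking option (b) Y = U²:
  U = 5.279 -> Y = 27.87 ✓
  U = 1.442 -> Y = 2.079 ✓
  U = 0.053 -> Y = 0.003 ✓
All samples match this transformation.

(b) U²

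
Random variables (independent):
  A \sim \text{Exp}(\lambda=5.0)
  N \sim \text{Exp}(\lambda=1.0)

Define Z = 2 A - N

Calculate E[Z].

E[Z] = 2*E[A] - 1*E[N]
E[A] = 0.2
E[N] = 1
E[Z] = 2*0.2 - 1*1 = -0.6

-0.6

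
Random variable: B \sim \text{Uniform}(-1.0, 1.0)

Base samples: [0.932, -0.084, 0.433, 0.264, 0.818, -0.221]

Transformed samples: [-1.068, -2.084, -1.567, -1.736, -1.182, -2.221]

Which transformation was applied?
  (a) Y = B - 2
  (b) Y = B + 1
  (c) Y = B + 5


Checking option (a) Y = B - 2:
  B = 0.932 -> Y = -1.068 ✓
  B = -0.084 -> Y = -2.084 ✓
  B = 0.433 -> Y = -1.567 ✓
All samples match this transformation.

(a) B - 2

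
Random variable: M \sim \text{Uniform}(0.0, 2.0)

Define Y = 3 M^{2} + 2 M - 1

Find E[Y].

E[Y] = 3*E[M²] + 2*E[M] - 1
E[M] = 1
E[M²] = Var(M) + (E[M])² = 0.33333333 + 1 = 1.3333333
E[Y] = 3*1.3333333 + 2*1 - 1 = 5

5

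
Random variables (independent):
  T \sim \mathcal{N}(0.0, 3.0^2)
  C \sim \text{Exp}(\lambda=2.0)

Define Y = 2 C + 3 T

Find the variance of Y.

For independent RVs: Var(aX + bY) = a²Var(X) + b²Var(Y)
Var(T) = 9
Var(C) = 0.25
Var(Y) = 3²*9 + 2²*0.25
= 9*9 + 4*0.25 = 82

82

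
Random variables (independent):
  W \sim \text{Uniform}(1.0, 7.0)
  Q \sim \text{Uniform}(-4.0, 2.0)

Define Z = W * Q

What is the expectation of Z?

For independent RVs: E[XY] = E[X]*E[Y]
E[W] = 4
E[Q] = -1
E[Z] = 4 * (-1) = -4

-4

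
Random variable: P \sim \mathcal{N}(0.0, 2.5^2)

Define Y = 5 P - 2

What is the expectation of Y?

For Y = 5P - 2:
E[Y] = 5 * E[P] - 2
E[P] = 0.0 = 0
E[Y] = 5 * 0 - 2 = -2

-2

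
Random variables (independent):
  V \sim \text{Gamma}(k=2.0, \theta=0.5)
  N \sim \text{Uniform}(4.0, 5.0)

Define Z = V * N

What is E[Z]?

For independent RVs: E[XY] = E[X]*E[Y]
E[V] = 1
E[N] = 4.5
E[Z] = 1 * 4.5 = 4.5

4.5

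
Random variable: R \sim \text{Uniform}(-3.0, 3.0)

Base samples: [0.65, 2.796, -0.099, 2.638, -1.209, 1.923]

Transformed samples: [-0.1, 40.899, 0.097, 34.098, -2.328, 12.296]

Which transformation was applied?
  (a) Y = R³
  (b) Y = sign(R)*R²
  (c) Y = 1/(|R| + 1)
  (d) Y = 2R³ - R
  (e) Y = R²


Checking option (d) Y = 2R³ - R:
  R = 0.65 -> Y = -0.1 ✓
  R = 2.796 -> Y = 40.899 ✓
  R = -0.099 -> Y = 0.097 ✓
All samples match this transformation.

(d) 2R³ - R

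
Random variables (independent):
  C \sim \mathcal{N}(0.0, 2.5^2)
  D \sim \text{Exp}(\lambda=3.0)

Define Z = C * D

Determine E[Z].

For independent RVs: E[XY] = E[X]*E[Y]
E[C] = 0
E[D] = 0.33333333
E[Z] = 0 * 0.33333333 = 0

0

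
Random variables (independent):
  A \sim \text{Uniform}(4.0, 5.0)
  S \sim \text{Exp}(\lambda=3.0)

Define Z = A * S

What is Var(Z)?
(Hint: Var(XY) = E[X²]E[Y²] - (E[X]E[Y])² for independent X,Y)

Var(XY) = E[X²]E[Y²] - (E[X]E[Y])²
E[A] = 4.5, Var(A) = 0.083333333
E[S] = 0.33333333, Var(S) = 0.11111111
E[A²] = 0.083333333 + 4.5² = 20.333333
E[S²] = 0.11111111 + 0.33333333² = 0.22222222
Var(Z) = 20.333333*0.22222222 - (4.5*0.33333333)²
= 4.5185185 - 2.25 = 2.2685185

2.2685185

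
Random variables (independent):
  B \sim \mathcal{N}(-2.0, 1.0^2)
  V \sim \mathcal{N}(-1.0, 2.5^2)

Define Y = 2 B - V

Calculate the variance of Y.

For independent RVs: Var(aX + bY) = a²Var(X) + b²Var(Y)
Var(B) = 1
Var(V) = 6.25
Var(Y) = 2²*1 + (-1)²*6.25
= 4*1 + 1*6.25 = 10.25

10.25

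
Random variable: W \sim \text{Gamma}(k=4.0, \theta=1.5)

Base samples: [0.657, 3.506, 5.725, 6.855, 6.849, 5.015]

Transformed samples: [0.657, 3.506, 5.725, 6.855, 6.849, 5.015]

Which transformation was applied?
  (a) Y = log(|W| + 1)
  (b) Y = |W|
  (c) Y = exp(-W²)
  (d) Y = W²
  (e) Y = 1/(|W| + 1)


Checking option (b) Y = |W|:
  W = 0.657 -> Y = 0.657 ✓
  W = 3.506 -> Y = 3.506 ✓
  W = 5.725 -> Y = 5.725 ✓
All samples match this transformation.

(b) |W|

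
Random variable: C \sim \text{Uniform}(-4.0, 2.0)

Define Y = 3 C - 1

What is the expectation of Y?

For Y = 3C - 1:
E[Y] = 3 * E[C] - 1
E[C] = (-4 + 2)/2 = -1
E[Y] = 3 * (-1) - 1 = -4

-4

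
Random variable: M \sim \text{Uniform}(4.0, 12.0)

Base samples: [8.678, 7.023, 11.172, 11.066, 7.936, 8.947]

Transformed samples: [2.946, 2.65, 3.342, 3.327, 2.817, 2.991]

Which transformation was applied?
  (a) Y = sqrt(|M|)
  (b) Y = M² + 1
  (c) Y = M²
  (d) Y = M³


Checking option (a) Y = sqrt(|M|):
  M = 8.678 -> Y = 2.946 ✓
  M = 7.023 -> Y = 2.65 ✓
  M = 11.172 -> Y = 3.342 ✓
All samples match this transformation.

(a) sqrt(|M|)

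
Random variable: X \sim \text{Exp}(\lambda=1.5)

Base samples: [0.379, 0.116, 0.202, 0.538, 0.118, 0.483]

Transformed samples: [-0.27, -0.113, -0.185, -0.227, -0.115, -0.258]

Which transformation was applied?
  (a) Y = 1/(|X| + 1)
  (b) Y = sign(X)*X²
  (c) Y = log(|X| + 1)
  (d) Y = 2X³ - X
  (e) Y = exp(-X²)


Checking option (d) Y = 2X³ - X:
  X = 0.379 -> Y = -0.27 ✓
  X = 0.116 -> Y = -0.113 ✓
  X = 0.202 -> Y = -0.185 ✓
All samples match this transformation.

(d) 2X³ - X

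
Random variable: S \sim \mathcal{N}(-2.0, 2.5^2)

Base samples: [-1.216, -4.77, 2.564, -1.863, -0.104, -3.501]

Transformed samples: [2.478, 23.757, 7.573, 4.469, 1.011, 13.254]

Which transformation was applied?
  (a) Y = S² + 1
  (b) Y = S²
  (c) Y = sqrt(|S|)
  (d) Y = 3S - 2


Checking option (a) Y = S² + 1:
  S = -1.216 -> Y = 2.478 ✓
  S = -4.77 -> Y = 23.757 ✓
  S = 2.564 -> Y = 7.573 ✓
All samples match this transformation.

(a) S² + 1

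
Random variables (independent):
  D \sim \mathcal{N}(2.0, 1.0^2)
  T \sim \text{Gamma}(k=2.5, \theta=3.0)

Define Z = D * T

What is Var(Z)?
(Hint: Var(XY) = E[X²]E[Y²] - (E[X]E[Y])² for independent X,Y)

Var(XY) = E[X²]E[Y²] - (E[X]E[Y])²
E[D] = 2, Var(D) = 1
E[T] = 7.5, Var(T) = 22.5
E[D²] = 1 + 2² = 5
E[T²] = 22.5 + 7.5² = 78.75
Var(Z) = 5*78.75 - (2*7.5)²
= 393.75 - 225 = 168.75

168.75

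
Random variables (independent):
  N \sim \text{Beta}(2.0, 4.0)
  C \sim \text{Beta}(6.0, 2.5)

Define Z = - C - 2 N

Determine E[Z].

E[Z] = -2*E[N] - 1*E[C]
E[N] = 0.33333333
E[C] = 0.70588235
E[Z] = -2*0.33333333 - 1*0.70588235 = -1.372549

-1.372549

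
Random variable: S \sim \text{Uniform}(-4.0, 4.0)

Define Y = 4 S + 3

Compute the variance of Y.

For Y = aS + b: Var(Y) = a² * Var(S)
Var(S) = (4 + 4)^2/12 = 5.3333333
Var(Y) = 4² * 5.3333333 = 16 * 5.3333333 = 85.333333

85.333333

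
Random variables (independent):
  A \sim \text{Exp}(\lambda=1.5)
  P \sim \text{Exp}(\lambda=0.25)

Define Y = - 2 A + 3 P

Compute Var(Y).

For independent RVs: Var(aX + bY) = a²Var(X) + b²Var(Y)
Var(A) = 0.44444444
Var(P) = 16
Var(Y) = (-2)²*0.44444444 + 3²*16
= 4*0.44444444 + 9*16 = 145.77778

145.77778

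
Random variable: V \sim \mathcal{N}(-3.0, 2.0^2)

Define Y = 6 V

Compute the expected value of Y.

For Y = 6V:
E[Y] = 6 * E[V]
E[V] = -3.0 = -3
E[Y] = 6 * (-3) = -18

-18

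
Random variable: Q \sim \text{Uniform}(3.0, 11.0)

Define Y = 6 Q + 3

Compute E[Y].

For Y = 6Q + 3:
E[Y] = 6 * E[Q] + 3
E[Q] = (3 + 11)/2 = 7
E[Y] = 6 * 7 + 3 = 45

45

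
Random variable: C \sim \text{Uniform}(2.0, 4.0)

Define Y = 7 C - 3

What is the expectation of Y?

For Y = 7C - 3:
E[Y] = 7 * E[C] - 3
E[C] = (2 + 4)/2 = 3
E[Y] = 7 * 3 - 3 = 18

18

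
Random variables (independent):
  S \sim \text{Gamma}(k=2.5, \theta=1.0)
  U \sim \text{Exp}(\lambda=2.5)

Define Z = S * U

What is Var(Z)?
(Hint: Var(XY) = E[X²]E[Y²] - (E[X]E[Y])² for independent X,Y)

Var(XY) = E[X²]E[Y²] - (E[X]E[Y])²
E[S] = 2.5, Var(S) = 2.5
E[U] = 0.4, Var(U) = 0.16
E[S²] = 2.5 + 2.5² = 8.75
E[U²] = 0.16 + 0.4² = 0.32
Var(Z) = 8.75*0.32 - (2.5*0.4)²
= 2.8 - 1 = 1.8

1.8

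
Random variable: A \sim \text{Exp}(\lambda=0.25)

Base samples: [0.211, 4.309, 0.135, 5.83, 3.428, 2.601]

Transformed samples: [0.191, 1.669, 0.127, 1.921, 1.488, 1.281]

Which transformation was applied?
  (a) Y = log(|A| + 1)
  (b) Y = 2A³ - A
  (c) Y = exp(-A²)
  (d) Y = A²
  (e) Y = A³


Checking option (a) Y = log(|A| + 1):
  A = 0.211 -> Y = 0.191 ✓
  A = 4.309 -> Y = 1.669 ✓
  A = 0.135 -> Y = 0.127 ✓
All samples match this transformation.

(a) log(|A| + 1)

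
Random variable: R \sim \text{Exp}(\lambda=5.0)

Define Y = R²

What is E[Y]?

Using E[X²] = Var(X) + (E[X])²:
E[R] = 0.2
Var(R) = 1/5.0^2 = 0.04
E[R²] = 0.04 + 0.2² = 0.04 + 0.04 = 0.08

0.08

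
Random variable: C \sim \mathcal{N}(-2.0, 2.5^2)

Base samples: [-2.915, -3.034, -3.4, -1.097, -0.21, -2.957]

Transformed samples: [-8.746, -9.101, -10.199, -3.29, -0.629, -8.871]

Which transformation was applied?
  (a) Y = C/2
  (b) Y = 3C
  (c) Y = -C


Checking option (b) Y = 3C:
  C = -2.915 -> Y = -8.746 ✓
  C = -3.034 -> Y = -9.101 ✓
  C = -3.4 -> Y = -10.199 ✓
All samples match this transformation.

(b) 3C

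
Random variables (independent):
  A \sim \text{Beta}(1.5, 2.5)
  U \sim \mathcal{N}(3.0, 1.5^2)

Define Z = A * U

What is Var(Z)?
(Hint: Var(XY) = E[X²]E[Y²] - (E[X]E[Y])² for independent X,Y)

Var(XY) = E[X²]E[Y²] - (E[X]E[Y])²
E[A] = 0.375, Var(A) = 0.046875
E[U] = 3, Var(U) = 2.25
E[A²] = 0.046875 + 0.375² = 0.1875
E[U²] = 2.25 + 3² = 11.25
Var(Z) = 0.1875*11.25 - (0.375*3)²
= 2.109375 - 1.265625 = 0.84375

0.84375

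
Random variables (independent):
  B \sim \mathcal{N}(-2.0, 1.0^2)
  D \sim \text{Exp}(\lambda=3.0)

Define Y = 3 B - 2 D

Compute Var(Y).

For independent RVs: Var(aX + bY) = a²Var(X) + b²Var(Y)
Var(B) = 1
Var(D) = 0.11111111
Var(Y) = 3²*1 + (-2)²*0.11111111
= 9*1 + 4*0.11111111 = 9.4444444

9.4444444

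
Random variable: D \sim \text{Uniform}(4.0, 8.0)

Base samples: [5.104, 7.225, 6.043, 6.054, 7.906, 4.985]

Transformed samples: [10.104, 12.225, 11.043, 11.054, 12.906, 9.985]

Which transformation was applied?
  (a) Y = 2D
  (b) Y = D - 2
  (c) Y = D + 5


Checking option (c) Y = D + 5:
  D = 5.104 -> Y = 10.104 ✓
  D = 7.225 -> Y = 12.225 ✓
  D = 6.043 -> Y = 11.043 ✓
All samples match this transformation.

(c) D + 5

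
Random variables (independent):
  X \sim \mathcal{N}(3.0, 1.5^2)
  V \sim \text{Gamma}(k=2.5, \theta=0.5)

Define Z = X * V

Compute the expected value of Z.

For independent RVs: E[XY] = E[X]*E[Y]
E[X] = 3
E[V] = 1.25
E[Z] = 3 * 1.25 = 3.75

3.75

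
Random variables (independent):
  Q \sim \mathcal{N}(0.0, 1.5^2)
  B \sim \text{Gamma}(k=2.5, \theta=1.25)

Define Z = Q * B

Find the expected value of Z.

For independent RVs: E[XY] = E[X]*E[Y]
E[Q] = 0
E[B] = 3.125
E[Z] = 0 * 3.125 = 0

0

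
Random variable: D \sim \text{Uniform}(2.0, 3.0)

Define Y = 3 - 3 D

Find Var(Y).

For Y = aD + b: Var(Y) = a² * Var(D)
Var(D) = (3 - 2)^2/12 = 0.083333333
Var(Y) = (-3)² * 0.083333333 = 9 * 0.083333333 = 0.75

0.75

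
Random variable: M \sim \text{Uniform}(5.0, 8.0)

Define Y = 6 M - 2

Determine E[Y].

For Y = 6M - 2:
E[Y] = 6 * E[M] - 2
E[M] = (5 + 8)/2 = 6.5
E[Y] = 6 * 6.5 - 2 = 37

37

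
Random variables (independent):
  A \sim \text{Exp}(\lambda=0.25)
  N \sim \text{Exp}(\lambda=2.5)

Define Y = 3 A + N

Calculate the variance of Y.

For independent RVs: Var(aX + bY) = a²Var(X) + b²Var(Y)
Var(A) = 16
Var(N) = 0.16
Var(Y) = 3²*16 + 1²*0.16
= 9*16 + 1*0.16 = 144.16

144.16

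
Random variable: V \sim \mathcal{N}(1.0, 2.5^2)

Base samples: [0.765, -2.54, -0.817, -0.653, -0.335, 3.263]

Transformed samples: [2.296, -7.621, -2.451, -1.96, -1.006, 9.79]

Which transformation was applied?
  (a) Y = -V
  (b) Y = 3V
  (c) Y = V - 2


Checking option (b) Y = 3V:
  V = 0.765 -> Y = 2.296 ✓
  V = -2.54 -> Y = -7.621 ✓
  V = -0.817 -> Y = -2.451 ✓
All samples match this transformation.

(b) 3V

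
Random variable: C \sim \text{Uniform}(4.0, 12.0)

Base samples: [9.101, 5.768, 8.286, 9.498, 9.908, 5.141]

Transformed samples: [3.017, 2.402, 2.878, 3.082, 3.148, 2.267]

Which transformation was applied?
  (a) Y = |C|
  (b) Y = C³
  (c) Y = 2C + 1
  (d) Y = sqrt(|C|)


Checking option (d) Y = sqrt(|C|):
  C = 9.101 -> Y = 3.017 ✓
  C = 5.768 -> Y = 2.402 ✓
  C = 8.286 -> Y = 2.878 ✓
All samples match this transformation.

(d) sqrt(|C|)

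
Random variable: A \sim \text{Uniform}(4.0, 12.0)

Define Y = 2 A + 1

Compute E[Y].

For Y = 2A + 1:
E[Y] = 2 * E[A] + 1
E[A] = (4 + 12)/2 = 8
E[Y] = 2 * 8 + 1 = 17

17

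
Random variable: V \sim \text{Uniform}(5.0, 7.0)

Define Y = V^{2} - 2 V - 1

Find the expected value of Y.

E[Y] = 1*E[V²] - 2*E[V] - 1
E[V] = 6
E[V²] = Var(V) + (E[V])² = 0.33333333 + 36 = 36.333333
E[Y] = 1*36.333333 - 2*6 - 1 = 23.333333

23.333333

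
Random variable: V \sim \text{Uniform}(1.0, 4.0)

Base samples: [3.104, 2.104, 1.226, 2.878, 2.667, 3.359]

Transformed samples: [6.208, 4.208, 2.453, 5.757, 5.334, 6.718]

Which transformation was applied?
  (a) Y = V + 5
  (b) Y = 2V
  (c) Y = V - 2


Checking option (b) Y = 2V:
  V = 3.104 -> Y = 6.208 ✓
  V = 2.104 -> Y = 4.208 ✓
  V = 1.226 -> Y = 2.453 ✓
All samples match this transformation.

(b) 2V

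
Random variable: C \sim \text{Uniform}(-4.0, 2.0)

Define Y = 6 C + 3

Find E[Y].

For Y = 6C + 3:
E[Y] = 6 * E[C] + 3
E[C] = (-4 + 2)/2 = -1
E[Y] = 6 * (-1) + 3 = -3

-3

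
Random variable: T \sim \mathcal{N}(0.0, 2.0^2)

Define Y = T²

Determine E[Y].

Using E[X²] = Var(X) + (E[X])²:
E[T] = 0
Var(T) = 2.0^2 = 4
E[T²] = 4 + 0² = 4 + 0 = 4

4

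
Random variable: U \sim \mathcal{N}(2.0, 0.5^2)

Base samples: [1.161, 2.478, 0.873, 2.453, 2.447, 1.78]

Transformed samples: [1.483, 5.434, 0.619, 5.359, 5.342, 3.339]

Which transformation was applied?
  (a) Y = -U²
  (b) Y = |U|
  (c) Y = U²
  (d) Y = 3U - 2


Checking option (d) Y = 3U - 2:
  U = 1.161 -> Y = 1.483 ✓
  U = 2.478 -> Y = 5.434 ✓
  U = 0.873 -> Y = 0.619 ✓
All samples match this transformation.

(d) 3U - 2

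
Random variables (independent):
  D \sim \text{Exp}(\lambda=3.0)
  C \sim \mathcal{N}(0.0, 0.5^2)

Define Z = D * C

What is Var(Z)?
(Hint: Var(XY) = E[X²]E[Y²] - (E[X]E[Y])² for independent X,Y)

Var(XY) = E[X²]E[Y²] - (E[X]E[Y])²
E[D] = 0.33333333, Var(D) = 0.11111111
E[C] = 0, Var(C) = 0.25
E[D²] = 0.11111111 + 0.33333333² = 0.22222222
E[C²] = 0.25 + 0² = 0.25
Var(Z) = 0.22222222*0.25 - (0.33333333*0)²
= 0.055555556 - 0 = 0.055555556

0.055555556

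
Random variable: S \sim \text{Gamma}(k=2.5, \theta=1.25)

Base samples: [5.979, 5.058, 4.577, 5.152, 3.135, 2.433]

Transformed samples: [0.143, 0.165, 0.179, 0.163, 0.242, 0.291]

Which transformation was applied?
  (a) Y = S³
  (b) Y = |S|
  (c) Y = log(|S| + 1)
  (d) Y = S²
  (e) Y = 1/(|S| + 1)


Checking option (e) Y = 1/(|S| + 1):
  S = 5.979 -> Y = 0.143 ✓
  S = 5.058 -> Y = 0.165 ✓
  S = 4.577 -> Y = 0.179 ✓
All samples match this transformation.

(e) 1/(|S| + 1)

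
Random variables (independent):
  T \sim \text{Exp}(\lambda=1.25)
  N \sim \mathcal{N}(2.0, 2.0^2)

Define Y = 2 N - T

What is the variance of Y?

For independent RVs: Var(aX + bY) = a²Var(X) + b²Var(Y)
Var(T) = 0.64
Var(N) = 4
Var(Y) = (-1)²*0.64 + 2²*4
= 1*0.64 + 4*4 = 16.64

16.64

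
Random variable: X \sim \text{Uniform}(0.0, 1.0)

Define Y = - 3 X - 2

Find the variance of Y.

For Y = aX + b: Var(Y) = a² * Var(X)
Var(X) = (1 - 0)^2/12 = 0.083333333
Var(Y) = (-3)² * 0.083333333 = 9 * 0.083333333 = 0.75

0.75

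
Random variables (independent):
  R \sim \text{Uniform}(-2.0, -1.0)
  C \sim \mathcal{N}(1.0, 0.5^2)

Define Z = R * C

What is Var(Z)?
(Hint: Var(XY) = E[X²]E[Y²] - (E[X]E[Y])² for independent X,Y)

Var(XY) = E[X²]E[Y²] - (E[X]E[Y])²
E[R] = -1.5, Var(R) = 0.083333333
E[C] = 1, Var(C) = 0.25
E[R²] = 0.083333333 + (-1.5)² = 2.3333333
E[C²] = 0.25 + 1² = 1.25
Var(Z) = 2.3333333*1.25 - (-1.5*1)²
= 2.9166667 - 2.25 = 0.66666667

0.66666667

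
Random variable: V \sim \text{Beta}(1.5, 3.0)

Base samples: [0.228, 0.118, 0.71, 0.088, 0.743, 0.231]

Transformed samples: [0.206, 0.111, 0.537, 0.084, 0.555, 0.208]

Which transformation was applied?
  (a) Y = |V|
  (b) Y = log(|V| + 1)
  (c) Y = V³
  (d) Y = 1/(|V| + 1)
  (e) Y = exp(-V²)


Checking option (b) Y = log(|V| + 1):
  V = 0.228 -> Y = 0.206 ✓
  V = 0.118 -> Y = 0.111 ✓
  V = 0.71 -> Y = 0.537 ✓
All samples match this transformation.

(b) log(|V| + 1)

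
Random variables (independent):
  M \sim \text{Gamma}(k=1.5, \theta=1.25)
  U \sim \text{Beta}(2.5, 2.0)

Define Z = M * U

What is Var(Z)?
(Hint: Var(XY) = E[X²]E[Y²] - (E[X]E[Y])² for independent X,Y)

Var(XY) = E[X²]E[Y²] - (E[X]E[Y])²
E[M] = 1.875, Var(M) = 2.34375
E[U] = 0.55555556, Var(U) = 0.044893378
E[M²] = 2.34375 + 1.875² = 5.859375
E[U²] = 0.044893378 + 0.55555556² = 0.35353535
Var(Z) = 5.859375*0.35353535 - (1.875*0.55555556)²
= 2.0714962 - 1.0850694 = 0.98642677

0.98642677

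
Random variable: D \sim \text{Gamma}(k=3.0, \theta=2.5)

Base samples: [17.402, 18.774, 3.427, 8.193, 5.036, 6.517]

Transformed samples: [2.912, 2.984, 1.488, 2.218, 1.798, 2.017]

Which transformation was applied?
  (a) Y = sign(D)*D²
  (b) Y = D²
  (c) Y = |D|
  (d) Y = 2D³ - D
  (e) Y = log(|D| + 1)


Checking option (e) Y = log(|D| + 1):
  D = 17.402 -> Y = 2.912 ✓
  D = 18.774 -> Y = 2.984 ✓
  D = 3.427 -> Y = 1.488 ✓
All samples match this transformation.

(e) log(|D| + 1)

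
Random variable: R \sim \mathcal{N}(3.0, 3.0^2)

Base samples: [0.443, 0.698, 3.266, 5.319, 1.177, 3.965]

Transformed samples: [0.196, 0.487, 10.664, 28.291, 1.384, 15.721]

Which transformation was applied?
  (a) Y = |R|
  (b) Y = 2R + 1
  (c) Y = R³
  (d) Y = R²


Checking option (d) Y = R²:
  R = 0.443 -> Y = 0.196 ✓
  R = 0.698 -> Y = 0.487 ✓
  R = 3.266 -> Y = 10.664 ✓
All samples match this transformation.

(d) R²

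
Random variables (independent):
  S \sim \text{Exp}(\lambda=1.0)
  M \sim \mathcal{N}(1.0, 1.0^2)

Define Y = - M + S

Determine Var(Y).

For independent RVs: Var(aX + bY) = a²Var(X) + b²Var(Y)
Var(S) = 1
Var(M) = 1
Var(Y) = 1²*1 + (-1)²*1
= 1*1 + 1*1 = 2

2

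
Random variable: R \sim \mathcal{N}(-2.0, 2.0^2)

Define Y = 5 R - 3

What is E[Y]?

For Y = 5R - 3:
E[Y] = 5 * E[R] - 3
E[R] = -2.0 = -2
E[Y] = 5 * (-2) - 3 = -13

-13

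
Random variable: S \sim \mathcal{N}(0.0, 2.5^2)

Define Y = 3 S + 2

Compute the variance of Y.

For Y = aS + b: Var(Y) = a² * Var(S)
Var(S) = 2.5^2 = 6.25
Var(Y) = 3² * 6.25 = 9 * 6.25 = 56.25

56.25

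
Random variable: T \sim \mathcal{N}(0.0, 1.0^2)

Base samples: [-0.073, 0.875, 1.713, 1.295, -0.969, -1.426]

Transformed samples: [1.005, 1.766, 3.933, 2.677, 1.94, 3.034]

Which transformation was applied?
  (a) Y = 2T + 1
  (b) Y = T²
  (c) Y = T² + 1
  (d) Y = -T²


Checking option (c) Y = T² + 1:
  T = -0.073 -> Y = 1.005 ✓
  T = 0.875 -> Y = 1.766 ✓
  T = 1.713 -> Y = 3.933 ✓
All samples match this transformation.

(c) T² + 1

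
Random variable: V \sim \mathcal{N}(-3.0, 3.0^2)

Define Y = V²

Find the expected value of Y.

Using E[X²] = Var(X) + (E[X])²:
E[V] = -3
Var(V) = 3.0^2 = 9
E[V²] = 9 + (-3)² = 9 + 9 = 18

18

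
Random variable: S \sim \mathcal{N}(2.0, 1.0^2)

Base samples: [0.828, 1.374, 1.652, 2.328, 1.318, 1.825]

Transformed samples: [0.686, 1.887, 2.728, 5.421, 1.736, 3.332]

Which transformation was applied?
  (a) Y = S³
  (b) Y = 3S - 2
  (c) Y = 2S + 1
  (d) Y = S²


Checking option (d) Y = S²:
  S = 0.828 -> Y = 0.686 ✓
  S = 1.374 -> Y = 1.887 ✓
  S = 1.652 -> Y = 2.728 ✓
All samples match this transformation.

(d) S²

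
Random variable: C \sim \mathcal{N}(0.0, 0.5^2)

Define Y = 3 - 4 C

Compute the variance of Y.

For Y = aC + b: Var(Y) = a² * Var(C)
Var(C) = 0.5^2 = 0.25
Var(Y) = (-4)² * 0.25 = 16 * 0.25 = 4

4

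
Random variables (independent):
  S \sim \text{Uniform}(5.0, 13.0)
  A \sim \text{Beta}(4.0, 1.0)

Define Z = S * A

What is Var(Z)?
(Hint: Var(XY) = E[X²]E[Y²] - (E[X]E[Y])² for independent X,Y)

Var(XY) = E[X²]E[Y²] - (E[X]E[Y])²
E[S] = 9, Var(S) = 5.3333333
E[A] = 0.8, Var(A) = 0.026666667
E[S²] = 5.3333333 + 9² = 86.333333
E[A²] = 0.026666667 + 0.8² = 0.66666667
Var(Z) = 86.333333*0.66666667 - (9*0.8)²
= 57.555556 - 51.84 = 5.7155556

5.7155556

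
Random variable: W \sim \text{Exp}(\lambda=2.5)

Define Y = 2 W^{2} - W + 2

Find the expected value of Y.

E[Y] = 2*E[W²] - 1*E[W] + 2
E[W] = 0.4
E[W²] = Var(W) + (E[W])² = 0.16 + 0.16 = 0.32
E[Y] = 2*0.32 - 1*0.4 + 2 = 2.24

2.24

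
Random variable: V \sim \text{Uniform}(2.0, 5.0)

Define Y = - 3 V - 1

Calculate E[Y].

For Y = -3V - 1:
E[Y] = -3 * E[V] - 1
E[V] = (2 + 5)/2 = 3.5
E[Y] = -3 * 3.5 - 1 = -11.5

-11.5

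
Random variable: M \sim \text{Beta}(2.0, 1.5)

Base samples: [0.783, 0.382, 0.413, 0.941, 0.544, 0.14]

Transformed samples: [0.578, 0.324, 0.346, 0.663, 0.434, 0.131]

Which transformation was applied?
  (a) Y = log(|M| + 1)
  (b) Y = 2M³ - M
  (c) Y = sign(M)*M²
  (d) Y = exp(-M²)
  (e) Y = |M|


Checking option (a) Y = log(|M| + 1):
  M = 0.783 -> Y = 0.578 ✓
  M = 0.382 -> Y = 0.324 ✓
  M = 0.413 -> Y = 0.346 ✓
All samples match this transformation.

(a) log(|M| + 1)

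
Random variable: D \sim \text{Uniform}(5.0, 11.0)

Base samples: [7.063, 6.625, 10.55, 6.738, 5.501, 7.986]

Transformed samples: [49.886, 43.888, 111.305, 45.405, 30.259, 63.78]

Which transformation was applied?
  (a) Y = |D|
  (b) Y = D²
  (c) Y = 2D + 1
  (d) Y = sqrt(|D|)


Checking option (b) Y = D²:
  D = 7.063 -> Y = 49.886 ✓
  D = 6.625 -> Y = 43.888 ✓
  D = 10.55 -> Y = 111.305 ✓
All samples match this transformation.

(b) D²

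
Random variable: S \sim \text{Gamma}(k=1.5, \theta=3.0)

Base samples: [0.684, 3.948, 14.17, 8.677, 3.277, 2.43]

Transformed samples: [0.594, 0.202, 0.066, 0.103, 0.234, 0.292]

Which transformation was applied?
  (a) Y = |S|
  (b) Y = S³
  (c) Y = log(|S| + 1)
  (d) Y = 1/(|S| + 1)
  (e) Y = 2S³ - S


Checking option (d) Y = 1/(|S| + 1):
  S = 0.684 -> Y = 0.594 ✓
  S = 3.948 -> Y = 0.202 ✓
  S = 14.17 -> Y = 0.066 ✓
All samples match this transformation.

(d) 1/(|S| + 1)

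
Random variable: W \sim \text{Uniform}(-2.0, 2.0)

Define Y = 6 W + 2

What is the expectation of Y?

For Y = 6W + 2:
E[Y] = 6 * E[W] + 2
E[W] = (-2 + 2)/2 = 0
E[Y] = 6 * 0 + 2 = 2

2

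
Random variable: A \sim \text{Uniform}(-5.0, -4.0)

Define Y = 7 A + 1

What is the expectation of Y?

For Y = 7A + 1:
E[Y] = 7 * E[A] + 1
E[A] = (-5 - 4)/2 = -4.5
E[Y] = 7 * (-4.5) + 1 = -30.5

-30.5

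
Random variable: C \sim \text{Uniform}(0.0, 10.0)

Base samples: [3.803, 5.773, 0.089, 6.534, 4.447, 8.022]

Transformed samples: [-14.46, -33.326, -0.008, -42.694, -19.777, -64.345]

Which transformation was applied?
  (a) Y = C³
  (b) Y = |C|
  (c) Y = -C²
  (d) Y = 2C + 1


Checking option (c) Y = -C²:
  C = 3.803 -> Y = -14.46 ✓
  C = 5.773 -> Y = -33.326 ✓
  C = 0.089 -> Y = -0.008 ✓
All samples match this transformation.

(c) -C²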